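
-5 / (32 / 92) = -115 / 8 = -14.38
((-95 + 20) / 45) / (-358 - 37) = 1 / 237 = 0.00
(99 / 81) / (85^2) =11 / 65025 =0.00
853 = 853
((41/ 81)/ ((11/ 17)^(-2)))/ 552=4961/ 12921768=0.00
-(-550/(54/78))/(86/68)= 243100/387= 628.17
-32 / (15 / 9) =-96 / 5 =-19.20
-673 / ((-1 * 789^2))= 673 / 622521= 0.00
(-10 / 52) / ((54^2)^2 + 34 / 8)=-10 / 442159133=-0.00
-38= -38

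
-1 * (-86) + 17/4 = 361/4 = 90.25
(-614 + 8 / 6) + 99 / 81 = -5503 / 9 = -611.44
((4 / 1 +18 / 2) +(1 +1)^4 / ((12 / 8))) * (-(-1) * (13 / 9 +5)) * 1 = 4118 / 27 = 152.52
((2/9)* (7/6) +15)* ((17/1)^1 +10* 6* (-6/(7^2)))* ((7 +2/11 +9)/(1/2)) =6306896/1323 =4767.12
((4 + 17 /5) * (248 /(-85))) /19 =-9176 /8075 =-1.14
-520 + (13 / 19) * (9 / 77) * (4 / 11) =-8367892 / 16093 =-519.97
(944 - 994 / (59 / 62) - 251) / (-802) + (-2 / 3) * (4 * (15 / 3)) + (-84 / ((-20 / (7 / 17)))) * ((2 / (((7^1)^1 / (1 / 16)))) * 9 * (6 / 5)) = -1515678491 / 120660900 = -12.56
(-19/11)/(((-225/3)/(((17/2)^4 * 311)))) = 37388.30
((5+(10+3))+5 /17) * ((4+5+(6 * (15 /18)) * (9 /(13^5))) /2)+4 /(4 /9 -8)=516289914 /6311981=81.80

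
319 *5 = 1595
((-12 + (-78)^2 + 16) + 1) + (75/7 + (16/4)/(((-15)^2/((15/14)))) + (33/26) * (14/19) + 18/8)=90445253/14820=6102.92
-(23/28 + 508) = -14247/28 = -508.82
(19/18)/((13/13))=19/18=1.06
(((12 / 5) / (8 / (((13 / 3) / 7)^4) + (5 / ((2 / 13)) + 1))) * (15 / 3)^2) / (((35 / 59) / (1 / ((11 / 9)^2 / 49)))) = 22930827192 / 608059243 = 37.71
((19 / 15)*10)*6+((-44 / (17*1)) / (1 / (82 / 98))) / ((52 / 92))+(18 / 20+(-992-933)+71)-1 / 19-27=-3719945561 / 2057510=-1807.98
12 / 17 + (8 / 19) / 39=9028 / 12597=0.72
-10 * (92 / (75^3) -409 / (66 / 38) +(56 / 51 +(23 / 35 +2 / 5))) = 257705084144 / 110446875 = 2333.29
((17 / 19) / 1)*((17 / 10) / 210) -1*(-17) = 678589 / 39900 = 17.01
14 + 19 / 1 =33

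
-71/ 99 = -0.72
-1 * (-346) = 346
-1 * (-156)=156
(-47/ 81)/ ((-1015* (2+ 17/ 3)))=47/ 630315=0.00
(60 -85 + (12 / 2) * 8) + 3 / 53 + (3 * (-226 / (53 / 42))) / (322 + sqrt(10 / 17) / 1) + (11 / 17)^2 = 14238 * sqrt(170) / 46709377 + 294368841771 / 13499009953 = 21.81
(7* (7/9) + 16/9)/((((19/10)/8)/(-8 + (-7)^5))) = -1534000/3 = -511333.33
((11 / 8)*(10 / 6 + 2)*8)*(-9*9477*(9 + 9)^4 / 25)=-361133291376 / 25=-14445331655.04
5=5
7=7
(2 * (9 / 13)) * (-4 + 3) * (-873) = 15714 / 13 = 1208.77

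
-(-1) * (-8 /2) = -4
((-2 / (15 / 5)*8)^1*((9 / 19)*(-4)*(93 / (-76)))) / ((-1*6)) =2.06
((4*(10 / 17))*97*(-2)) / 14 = -3880 / 119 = -32.61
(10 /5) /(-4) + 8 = 15 /2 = 7.50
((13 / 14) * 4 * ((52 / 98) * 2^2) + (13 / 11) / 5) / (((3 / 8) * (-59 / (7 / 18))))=-612716 / 4293135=-0.14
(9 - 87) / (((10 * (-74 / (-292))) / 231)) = -7109.81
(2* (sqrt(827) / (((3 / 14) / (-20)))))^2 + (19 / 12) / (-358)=28816355.55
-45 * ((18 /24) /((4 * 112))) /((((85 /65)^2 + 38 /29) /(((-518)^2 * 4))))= -6340448205 /236848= -26770.12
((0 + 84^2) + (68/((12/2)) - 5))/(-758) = -21187/2274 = -9.32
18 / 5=3.60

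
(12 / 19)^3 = 1728 / 6859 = 0.25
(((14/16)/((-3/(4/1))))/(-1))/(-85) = -7/510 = -0.01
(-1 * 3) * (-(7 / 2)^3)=1029 / 8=128.62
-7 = -7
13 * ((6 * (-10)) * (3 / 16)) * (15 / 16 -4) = 28665 / 64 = 447.89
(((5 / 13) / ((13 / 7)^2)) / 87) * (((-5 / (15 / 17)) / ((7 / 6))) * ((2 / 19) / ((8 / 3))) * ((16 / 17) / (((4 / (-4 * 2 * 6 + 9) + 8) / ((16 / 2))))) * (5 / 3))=-400 / 1024309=-0.00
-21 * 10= -210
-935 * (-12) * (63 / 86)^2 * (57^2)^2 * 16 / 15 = 125355129763248 / 1849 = 67796176183.48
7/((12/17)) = 119/12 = 9.92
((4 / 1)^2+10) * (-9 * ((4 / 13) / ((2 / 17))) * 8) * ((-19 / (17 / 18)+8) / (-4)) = -14832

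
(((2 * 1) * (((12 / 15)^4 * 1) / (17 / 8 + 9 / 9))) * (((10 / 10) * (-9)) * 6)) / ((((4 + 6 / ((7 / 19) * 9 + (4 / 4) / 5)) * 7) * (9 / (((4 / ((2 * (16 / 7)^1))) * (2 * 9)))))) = -9234432 / 14890625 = -0.62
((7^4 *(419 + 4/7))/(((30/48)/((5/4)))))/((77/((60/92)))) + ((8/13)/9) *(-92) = 45904402/2691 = 17058.49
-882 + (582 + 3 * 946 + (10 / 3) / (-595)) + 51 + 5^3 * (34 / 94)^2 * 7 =2131991014 / 788613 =2703.47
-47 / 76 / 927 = -47 / 70452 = -0.00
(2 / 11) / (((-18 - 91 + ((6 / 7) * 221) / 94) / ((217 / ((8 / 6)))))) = -214179 / 774356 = -0.28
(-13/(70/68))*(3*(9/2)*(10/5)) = -11934/35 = -340.97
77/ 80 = 0.96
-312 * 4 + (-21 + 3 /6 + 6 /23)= -58339 /46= -1268.24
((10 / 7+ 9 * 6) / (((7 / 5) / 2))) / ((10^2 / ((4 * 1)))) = 776 / 245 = 3.17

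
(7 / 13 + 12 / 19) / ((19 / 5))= 1445 / 4693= 0.31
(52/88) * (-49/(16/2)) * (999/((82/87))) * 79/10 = -4373722899/144320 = -30305.73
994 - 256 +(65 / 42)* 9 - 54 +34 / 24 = 58745 / 84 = 699.35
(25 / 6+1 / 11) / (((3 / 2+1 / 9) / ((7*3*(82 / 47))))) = 1451646 / 14993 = 96.82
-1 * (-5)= 5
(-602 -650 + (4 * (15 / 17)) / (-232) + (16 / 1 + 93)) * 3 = -3381039 / 986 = -3429.05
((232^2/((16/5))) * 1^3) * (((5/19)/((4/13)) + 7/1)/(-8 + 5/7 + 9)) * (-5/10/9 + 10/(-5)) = -216729905/1368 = -158428.29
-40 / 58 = -20 / 29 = -0.69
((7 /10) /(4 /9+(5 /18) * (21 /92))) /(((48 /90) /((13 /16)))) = 56511 /26912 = 2.10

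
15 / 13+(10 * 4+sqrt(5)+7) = sqrt(5)+626 / 13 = 50.39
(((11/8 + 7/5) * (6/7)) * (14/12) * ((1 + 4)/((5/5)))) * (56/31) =777/31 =25.06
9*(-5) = -45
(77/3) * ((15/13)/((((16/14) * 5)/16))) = 1078/13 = 82.92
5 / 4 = 1.25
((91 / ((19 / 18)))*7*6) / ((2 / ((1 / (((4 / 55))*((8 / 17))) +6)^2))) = 21844948671 / 9728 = 2245574.49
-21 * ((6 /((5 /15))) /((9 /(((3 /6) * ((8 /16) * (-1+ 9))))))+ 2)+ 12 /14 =-876 /7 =-125.14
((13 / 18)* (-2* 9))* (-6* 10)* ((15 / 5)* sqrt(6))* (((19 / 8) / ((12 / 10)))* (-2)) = -22688.40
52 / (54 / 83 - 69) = -4316 / 5673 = -0.76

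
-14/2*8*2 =-112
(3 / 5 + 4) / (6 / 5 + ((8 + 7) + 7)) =23 / 116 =0.20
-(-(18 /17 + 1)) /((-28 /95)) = -475 /68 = -6.99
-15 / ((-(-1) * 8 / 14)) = -105 / 4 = -26.25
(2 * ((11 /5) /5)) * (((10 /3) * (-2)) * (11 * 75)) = -4840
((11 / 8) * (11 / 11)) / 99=1 / 72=0.01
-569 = -569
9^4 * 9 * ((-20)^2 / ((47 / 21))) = 496011600 / 47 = 10553438.30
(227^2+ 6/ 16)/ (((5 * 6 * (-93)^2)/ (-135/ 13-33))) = -3875009/ 449748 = -8.62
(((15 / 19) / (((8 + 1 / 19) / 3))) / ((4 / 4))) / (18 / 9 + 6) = 5 / 136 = 0.04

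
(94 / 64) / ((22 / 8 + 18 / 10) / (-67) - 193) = -15745 / 2069688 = -0.01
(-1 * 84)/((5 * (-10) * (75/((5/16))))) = 7/1000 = 0.01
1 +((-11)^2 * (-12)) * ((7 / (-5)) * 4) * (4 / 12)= 13557 / 5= 2711.40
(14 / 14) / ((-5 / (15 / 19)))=-3 / 19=-0.16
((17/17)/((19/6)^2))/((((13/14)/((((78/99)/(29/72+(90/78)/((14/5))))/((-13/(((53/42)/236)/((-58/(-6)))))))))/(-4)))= 641088/36275200159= 0.00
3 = 3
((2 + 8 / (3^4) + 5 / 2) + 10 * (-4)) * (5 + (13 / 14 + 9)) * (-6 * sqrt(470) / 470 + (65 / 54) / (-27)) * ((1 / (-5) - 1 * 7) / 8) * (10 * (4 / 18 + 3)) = -6951967 * sqrt(470) / 35532 - 2259389275 / 3306744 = -4924.94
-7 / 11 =-0.64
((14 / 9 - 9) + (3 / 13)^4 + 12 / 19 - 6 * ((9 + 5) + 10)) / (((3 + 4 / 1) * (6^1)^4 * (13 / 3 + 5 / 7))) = -368272889 / 111822484176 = -0.00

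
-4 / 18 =-2 / 9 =-0.22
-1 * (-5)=5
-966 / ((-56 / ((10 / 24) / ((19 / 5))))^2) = -14375 / 3881472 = -0.00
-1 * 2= -2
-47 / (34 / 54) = -1269 / 17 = -74.65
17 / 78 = 0.22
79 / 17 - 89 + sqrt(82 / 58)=-1434 / 17 + sqrt(1189) / 29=-83.16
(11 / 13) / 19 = 11 / 247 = 0.04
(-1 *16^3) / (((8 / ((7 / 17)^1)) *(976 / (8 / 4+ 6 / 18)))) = -1568 / 3111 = -0.50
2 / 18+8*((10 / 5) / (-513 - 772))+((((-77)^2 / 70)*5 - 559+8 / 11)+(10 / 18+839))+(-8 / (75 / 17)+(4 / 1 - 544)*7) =-1304772949 / 424050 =-3076.93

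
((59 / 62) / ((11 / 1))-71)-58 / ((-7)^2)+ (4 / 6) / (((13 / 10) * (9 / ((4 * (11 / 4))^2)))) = -764807833 / 11729718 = -65.20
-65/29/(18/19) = -2.37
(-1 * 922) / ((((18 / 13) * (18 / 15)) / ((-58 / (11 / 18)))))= 52665.76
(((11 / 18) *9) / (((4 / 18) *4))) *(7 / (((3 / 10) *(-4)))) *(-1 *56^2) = 113190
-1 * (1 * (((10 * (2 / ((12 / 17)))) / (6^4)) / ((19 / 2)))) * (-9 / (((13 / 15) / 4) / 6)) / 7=425 / 5187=0.08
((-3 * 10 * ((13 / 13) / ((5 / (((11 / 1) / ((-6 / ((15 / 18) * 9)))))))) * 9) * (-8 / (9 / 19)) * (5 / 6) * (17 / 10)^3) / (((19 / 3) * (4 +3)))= -162129 / 140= -1158.06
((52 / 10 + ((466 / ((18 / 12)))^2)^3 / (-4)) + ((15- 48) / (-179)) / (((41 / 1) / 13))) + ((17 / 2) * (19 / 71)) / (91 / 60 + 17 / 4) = -73849375429367361201175472 / 328578295365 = -224754271572722.27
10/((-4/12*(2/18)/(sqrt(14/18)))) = -90*sqrt(7) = -238.12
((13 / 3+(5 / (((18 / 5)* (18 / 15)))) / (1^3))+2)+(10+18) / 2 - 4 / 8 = 2267 / 108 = 20.99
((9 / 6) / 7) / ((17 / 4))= 6 / 119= 0.05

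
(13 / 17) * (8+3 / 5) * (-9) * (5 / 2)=-5031 / 34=-147.97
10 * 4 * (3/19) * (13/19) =1560/361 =4.32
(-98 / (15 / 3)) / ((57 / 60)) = -392 / 19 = -20.63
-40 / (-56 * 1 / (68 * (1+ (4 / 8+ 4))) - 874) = 3740 / 81733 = 0.05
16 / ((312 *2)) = 1 / 39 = 0.03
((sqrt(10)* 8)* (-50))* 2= -800* sqrt(10)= -2529.82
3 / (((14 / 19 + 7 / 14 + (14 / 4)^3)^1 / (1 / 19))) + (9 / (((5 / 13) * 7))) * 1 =10471 / 3129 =3.35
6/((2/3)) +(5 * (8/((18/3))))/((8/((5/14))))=781/84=9.30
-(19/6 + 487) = -490.17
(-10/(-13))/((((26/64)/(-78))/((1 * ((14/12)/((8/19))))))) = -5320/13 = -409.23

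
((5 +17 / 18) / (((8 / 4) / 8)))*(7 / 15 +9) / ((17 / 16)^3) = 124469248 / 663255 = 187.66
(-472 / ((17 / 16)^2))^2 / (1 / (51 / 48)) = 912523264 / 4913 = 185736.47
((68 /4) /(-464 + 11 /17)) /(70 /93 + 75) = -26877 /55493465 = -0.00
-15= -15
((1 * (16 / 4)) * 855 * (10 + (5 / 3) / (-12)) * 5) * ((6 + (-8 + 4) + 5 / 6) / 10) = 573325 / 12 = 47777.08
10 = 10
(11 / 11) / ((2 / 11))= 11 / 2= 5.50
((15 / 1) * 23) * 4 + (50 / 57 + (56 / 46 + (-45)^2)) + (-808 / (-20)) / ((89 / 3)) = 1988476411 / 583395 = 3408.46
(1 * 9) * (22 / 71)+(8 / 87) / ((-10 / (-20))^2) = 3.16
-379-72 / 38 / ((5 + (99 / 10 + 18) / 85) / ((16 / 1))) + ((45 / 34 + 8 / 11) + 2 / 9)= -382.42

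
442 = 442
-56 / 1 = -56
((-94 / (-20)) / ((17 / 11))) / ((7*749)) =0.00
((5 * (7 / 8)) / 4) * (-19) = -665 / 32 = -20.78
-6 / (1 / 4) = -24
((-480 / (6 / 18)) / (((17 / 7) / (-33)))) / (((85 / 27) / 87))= 156274272 / 289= 540741.43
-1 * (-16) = 16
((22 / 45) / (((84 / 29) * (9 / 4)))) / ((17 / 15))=638 / 9639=0.07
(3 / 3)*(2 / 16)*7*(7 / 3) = 49 / 24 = 2.04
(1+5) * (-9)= -54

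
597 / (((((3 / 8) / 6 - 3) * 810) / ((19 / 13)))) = -30248 / 82485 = -0.37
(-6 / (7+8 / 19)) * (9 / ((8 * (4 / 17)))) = -2907 / 752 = -3.87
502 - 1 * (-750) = 1252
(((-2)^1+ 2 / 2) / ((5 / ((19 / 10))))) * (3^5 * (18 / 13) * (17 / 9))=-78489 / 325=-241.50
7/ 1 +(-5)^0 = 8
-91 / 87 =-1.05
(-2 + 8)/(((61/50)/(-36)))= -10800/61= -177.05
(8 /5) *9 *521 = 37512 /5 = 7502.40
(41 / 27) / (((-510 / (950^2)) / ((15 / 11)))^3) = -3767345939453125000 / 176558481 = -21337666240.19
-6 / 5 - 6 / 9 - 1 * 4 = -88 / 15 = -5.87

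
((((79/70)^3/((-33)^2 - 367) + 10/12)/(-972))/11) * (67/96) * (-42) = 3779982349/1650595968000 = 0.00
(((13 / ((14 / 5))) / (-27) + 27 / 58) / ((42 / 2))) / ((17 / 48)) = 25744 / 652239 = 0.04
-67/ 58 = -1.16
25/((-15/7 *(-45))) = 7/27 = 0.26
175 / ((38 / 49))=8575 / 38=225.66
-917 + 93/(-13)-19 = -12261/13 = -943.15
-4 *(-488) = 1952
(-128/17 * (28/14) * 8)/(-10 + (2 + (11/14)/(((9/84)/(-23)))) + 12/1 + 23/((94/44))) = 72192/92225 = 0.78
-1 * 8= -8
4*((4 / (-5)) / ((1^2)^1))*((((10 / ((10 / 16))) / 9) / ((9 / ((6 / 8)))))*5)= -64 / 27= -2.37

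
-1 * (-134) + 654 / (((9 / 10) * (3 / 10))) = 23006 / 9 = 2556.22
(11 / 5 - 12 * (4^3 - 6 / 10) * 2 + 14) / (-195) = 193 / 25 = 7.72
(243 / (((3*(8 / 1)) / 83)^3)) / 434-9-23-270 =-61960733 / 222208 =-278.84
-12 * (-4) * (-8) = -384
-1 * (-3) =3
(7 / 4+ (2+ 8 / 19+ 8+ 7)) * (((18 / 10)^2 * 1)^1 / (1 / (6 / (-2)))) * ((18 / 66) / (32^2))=-1062153 / 21401600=-0.05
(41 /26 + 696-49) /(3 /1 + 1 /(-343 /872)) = 5784009 /4082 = 1416.95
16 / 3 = 5.33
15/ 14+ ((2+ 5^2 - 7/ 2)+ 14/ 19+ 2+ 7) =4563/ 133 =34.31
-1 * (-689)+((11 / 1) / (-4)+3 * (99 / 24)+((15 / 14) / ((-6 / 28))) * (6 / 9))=16687 / 24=695.29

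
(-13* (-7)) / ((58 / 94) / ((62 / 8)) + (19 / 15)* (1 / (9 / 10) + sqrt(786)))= 2.46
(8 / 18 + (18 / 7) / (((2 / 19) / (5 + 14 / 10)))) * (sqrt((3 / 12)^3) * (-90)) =-12347 / 7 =-1763.86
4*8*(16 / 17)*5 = 2560 / 17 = 150.59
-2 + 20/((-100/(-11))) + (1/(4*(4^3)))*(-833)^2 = 3469701/1280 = 2710.70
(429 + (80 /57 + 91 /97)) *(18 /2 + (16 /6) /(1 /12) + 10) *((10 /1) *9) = 3648878640 /1843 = 1979858.19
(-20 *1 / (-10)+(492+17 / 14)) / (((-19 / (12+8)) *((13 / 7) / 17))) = -1178610 / 247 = -4771.70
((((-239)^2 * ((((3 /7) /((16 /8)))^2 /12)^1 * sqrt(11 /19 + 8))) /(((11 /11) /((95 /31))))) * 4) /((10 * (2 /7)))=171363 * sqrt(3097) /3472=2746.68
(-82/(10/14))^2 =329476/25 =13179.04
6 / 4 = 1.50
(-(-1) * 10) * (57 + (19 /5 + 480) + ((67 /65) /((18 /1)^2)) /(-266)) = 3029539901 /560196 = 5408.00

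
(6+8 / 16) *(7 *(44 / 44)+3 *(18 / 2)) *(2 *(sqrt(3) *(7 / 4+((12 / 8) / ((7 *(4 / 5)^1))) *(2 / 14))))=154921 *sqrt(3) / 196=1369.04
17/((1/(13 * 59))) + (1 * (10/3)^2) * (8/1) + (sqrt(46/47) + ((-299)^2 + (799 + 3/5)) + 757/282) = sqrt(2162)/47 + 437090863/4230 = 103332.16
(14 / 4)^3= 343 / 8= 42.88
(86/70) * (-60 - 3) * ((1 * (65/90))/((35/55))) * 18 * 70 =-110682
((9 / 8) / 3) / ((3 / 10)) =5 / 4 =1.25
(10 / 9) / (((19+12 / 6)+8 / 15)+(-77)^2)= 25 / 133887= 0.00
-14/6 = -7/3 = -2.33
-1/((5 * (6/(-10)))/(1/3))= 1/9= 0.11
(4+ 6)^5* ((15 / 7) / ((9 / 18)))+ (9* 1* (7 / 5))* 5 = 3000441 / 7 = 428634.43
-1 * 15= -15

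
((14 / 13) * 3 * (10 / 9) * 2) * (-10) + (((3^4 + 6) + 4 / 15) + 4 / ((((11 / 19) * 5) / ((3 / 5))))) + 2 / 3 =60659 / 3575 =16.97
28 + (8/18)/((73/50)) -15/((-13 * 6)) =486781/17082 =28.50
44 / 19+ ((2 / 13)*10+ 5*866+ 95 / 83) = 88871811 / 20501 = 4335.00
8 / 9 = 0.89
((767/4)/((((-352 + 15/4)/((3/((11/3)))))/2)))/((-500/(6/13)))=1593/1915375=0.00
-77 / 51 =-1.51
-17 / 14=-1.21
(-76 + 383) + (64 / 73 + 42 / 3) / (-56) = 626965 / 2044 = 306.73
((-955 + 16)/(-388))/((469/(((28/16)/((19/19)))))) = 939/103984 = 0.01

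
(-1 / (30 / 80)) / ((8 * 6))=-1 / 18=-0.06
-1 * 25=-25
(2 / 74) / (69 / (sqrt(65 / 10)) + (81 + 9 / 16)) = 30160 / 80995849 - 5888 * sqrt(26) / 242987547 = 0.00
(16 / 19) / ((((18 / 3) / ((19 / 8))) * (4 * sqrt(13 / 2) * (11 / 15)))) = 0.04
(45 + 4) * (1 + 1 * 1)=98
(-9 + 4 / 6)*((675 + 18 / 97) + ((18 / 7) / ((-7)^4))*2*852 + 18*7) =-10909426575 / 1630279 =-6691.75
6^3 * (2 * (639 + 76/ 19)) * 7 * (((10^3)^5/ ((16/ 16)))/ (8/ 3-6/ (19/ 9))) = -11083262400000000000000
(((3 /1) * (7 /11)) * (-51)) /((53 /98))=-104958 /583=-180.03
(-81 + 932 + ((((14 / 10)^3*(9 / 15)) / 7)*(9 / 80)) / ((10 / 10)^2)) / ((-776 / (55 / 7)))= -468064553 / 54320000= -8.62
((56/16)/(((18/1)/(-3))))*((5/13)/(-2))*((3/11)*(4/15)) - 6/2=-2567/858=-2.99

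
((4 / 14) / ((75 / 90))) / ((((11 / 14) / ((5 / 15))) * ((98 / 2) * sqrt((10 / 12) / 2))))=16 * sqrt(15) / 13475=0.00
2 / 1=2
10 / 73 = 0.14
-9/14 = -0.64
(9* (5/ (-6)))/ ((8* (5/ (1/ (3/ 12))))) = -3/ 4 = -0.75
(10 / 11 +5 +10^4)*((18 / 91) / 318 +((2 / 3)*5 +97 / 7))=3911049710 / 22737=172012.57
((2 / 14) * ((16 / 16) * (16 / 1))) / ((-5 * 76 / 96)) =-0.58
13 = 13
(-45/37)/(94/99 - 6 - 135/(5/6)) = 4455/611906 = 0.01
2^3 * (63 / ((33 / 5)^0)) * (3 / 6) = 252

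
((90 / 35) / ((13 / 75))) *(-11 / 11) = -1350 / 91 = -14.84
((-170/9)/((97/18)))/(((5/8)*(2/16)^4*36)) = -557056/873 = -638.09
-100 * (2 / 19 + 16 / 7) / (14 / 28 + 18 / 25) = -195.98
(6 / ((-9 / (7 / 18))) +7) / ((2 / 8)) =728 / 27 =26.96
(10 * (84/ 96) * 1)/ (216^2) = 35/ 186624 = 0.00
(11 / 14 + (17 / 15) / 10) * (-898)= -423856 / 525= -807.34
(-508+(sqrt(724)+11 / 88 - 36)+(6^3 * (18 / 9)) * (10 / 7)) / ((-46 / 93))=-381579 / 2576 - 93 * sqrt(181) / 23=-202.53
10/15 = 2/3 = 0.67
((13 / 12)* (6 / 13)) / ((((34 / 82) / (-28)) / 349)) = -200326 / 17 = -11783.88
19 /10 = 1.90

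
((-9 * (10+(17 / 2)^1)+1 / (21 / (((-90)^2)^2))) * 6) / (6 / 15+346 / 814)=267018469245 / 11753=22719175.47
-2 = -2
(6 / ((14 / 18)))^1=54 / 7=7.71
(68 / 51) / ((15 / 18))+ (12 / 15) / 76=153 / 95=1.61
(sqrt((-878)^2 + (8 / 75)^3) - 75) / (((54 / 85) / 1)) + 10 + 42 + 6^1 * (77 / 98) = -7729 / 126 + 17 * sqrt(243912516009) / 6075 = 1320.70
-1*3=-3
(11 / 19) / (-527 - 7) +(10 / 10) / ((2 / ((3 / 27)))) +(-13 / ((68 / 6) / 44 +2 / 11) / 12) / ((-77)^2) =25718351 / 475776378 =0.05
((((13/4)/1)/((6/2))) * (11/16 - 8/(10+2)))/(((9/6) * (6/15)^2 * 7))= 0.01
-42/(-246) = 7/41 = 0.17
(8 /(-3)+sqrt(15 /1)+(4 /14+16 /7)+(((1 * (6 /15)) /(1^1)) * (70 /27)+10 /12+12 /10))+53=sqrt(15)+105793 /1890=59.85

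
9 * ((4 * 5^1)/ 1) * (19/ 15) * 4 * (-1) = -912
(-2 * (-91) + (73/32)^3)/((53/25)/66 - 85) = -2.28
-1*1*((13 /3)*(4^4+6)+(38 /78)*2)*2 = -29544 /13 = -2272.62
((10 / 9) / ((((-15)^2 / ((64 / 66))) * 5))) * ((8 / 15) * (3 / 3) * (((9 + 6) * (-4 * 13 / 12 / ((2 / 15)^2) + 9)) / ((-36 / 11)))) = 0.55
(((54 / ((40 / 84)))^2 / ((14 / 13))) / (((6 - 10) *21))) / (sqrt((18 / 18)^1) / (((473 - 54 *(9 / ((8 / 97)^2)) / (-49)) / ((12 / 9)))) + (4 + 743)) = -258271553943 / 1357173712600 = -0.19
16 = 16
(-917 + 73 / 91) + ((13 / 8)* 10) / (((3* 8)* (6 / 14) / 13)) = -23473447 / 26208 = -895.66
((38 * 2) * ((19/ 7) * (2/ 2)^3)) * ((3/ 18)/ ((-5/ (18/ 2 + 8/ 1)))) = -12274/ 105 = -116.90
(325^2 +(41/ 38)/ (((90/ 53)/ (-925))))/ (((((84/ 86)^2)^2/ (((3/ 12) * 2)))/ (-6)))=-245625450151495/ 709466688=-346211.39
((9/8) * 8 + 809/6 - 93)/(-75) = -61/90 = -0.68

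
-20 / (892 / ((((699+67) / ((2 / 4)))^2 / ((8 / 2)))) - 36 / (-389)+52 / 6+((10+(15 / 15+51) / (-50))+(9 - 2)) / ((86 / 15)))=-1472200141800 / 849787252981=-1.73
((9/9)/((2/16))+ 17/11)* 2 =210/11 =19.09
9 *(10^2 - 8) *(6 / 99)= 552 / 11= 50.18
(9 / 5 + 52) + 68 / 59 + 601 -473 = 53971 / 295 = 182.95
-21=-21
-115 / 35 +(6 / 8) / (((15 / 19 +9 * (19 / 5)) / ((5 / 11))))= -1117971 / 341264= -3.28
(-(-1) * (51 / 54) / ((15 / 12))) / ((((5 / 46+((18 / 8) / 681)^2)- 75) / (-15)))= 644730848 / 4260417099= 0.15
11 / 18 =0.61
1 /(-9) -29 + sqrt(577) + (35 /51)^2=-8277 /289 + sqrt(577)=-4.62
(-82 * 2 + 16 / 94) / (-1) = 7700 / 47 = 163.83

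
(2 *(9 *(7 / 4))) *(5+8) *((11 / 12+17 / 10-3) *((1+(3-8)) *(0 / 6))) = 0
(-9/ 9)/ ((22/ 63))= -63/ 22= -2.86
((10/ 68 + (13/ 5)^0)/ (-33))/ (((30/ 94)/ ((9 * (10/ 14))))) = -1833/ 2618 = -0.70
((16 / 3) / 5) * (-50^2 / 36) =-2000 / 27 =-74.07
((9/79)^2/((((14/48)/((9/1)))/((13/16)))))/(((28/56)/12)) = 341172/43687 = 7.81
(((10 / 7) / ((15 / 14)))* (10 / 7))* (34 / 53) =1360 / 1113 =1.22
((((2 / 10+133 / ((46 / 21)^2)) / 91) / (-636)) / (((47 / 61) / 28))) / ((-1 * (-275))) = -18018241 / 282655015500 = -0.00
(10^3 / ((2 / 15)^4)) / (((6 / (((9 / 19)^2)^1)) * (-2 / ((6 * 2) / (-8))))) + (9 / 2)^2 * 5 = 513162945 / 5776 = 88844.00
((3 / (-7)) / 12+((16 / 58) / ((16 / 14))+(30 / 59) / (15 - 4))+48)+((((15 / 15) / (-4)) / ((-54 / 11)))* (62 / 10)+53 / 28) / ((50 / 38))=177610957753 / 3557169000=49.93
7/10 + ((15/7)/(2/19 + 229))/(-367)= 26092383/37276190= 0.70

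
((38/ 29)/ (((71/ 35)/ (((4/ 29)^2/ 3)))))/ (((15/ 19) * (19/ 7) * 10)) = 14896/ 77922855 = 0.00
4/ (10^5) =1/ 25000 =0.00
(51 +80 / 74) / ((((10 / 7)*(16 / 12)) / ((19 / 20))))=768873 / 29600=25.98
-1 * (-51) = 51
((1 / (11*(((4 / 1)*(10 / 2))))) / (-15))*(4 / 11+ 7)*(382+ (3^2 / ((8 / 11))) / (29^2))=-13879053 / 16281760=-0.85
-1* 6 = -6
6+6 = 12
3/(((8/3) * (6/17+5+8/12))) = 0.19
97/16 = 6.06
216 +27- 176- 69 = -2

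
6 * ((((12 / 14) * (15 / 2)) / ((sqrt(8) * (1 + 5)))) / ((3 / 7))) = 15 * sqrt(2) / 4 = 5.30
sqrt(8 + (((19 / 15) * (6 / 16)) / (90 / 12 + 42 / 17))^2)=sqrt(367851529) / 6780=2.83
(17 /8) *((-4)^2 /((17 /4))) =8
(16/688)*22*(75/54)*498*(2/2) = 45650/129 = 353.88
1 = 1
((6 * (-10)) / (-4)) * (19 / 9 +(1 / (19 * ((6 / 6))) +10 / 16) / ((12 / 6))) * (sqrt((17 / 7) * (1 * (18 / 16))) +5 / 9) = 167575 / 8208 +33515 * sqrt(238) / 8512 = 81.16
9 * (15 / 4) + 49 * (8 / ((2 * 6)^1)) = 797 / 12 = 66.42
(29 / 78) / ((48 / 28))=203 / 936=0.22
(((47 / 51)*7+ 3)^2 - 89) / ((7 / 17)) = 835 / 1071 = 0.78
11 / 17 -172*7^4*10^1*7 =-491436669 / 17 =-28908039.35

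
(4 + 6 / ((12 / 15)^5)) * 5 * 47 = 2684405 / 512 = 5242.98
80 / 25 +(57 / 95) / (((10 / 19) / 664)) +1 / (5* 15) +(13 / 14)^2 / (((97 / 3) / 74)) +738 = 1069529603 / 712950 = 1500.15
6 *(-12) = -72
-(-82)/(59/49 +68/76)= 39.07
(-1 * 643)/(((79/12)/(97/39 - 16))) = 1355444/1027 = 1319.81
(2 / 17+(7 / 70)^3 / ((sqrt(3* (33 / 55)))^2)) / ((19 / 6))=3617 / 96900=0.04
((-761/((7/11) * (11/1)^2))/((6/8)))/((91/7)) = -3044/3003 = -1.01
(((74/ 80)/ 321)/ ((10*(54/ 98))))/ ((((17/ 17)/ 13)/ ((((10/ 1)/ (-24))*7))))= -164983/ 8320320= -0.02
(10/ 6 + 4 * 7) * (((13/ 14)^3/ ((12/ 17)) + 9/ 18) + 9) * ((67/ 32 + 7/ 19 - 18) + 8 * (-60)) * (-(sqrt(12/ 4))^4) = 1407004.40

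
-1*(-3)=3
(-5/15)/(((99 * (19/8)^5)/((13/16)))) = -26624/735401403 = -0.00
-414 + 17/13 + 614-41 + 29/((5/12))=14944/65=229.91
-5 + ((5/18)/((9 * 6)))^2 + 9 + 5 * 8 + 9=50073577/944784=53.00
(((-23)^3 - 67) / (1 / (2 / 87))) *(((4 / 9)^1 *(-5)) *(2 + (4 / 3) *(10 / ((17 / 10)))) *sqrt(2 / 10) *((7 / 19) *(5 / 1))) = 573203680 *sqrt(5) / 252909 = 5067.92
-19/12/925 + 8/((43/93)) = 8257583/477300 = 17.30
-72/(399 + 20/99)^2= -705672/1561909441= -0.00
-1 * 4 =-4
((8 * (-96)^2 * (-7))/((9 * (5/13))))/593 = -745472/2965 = -251.42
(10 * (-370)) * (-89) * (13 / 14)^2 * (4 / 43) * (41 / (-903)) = -2281719700 / 1902621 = -1199.25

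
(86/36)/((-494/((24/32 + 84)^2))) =-549067/15808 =-34.73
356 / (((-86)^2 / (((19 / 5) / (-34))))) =-1691 / 314330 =-0.01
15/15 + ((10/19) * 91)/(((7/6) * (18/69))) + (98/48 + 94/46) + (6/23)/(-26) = 22148201/136344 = 162.44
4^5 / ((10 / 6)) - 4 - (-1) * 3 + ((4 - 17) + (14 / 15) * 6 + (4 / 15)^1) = 606.27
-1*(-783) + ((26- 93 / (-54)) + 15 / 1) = 14863 / 18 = 825.72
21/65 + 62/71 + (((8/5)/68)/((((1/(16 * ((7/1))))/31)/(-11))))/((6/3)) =-35157359/78455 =-448.12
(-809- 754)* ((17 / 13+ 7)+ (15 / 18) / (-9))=-3004607 / 234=-12840.20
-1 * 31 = -31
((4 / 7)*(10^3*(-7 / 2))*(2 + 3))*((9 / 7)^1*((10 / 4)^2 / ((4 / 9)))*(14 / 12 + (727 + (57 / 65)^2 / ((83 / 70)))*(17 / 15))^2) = -123308665691.07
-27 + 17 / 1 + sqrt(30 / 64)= -10 + sqrt(30) / 8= -9.32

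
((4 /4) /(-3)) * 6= -2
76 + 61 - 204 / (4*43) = 5840 / 43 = 135.81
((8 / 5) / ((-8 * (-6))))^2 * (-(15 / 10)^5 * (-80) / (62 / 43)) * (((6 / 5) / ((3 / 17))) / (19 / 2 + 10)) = 0.16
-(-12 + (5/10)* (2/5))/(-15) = -0.79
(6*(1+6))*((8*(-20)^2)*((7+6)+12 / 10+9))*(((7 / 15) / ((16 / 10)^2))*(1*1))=568400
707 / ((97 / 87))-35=58114 / 97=599.11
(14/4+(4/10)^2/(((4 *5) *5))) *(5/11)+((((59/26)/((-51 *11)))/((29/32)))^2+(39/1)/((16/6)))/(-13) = 271349439023051/581502753117000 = 0.47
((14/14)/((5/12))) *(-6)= -72/5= -14.40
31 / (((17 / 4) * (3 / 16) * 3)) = 1984 / 153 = 12.97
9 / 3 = 3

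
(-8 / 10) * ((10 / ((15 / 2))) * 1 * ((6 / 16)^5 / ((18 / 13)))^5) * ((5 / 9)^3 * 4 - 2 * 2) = 367844059323 / 23611832414348226068480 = 0.00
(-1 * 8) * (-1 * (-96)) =-768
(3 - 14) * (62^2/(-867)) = 42284/867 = 48.77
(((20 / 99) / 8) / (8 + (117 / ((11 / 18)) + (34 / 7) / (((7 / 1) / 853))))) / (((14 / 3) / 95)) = 3325 / 5118336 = 0.00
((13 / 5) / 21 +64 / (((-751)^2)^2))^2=17100397355957823974757289 / 1115573255838392475272411025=0.02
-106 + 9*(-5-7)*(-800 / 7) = 85658 / 7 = 12236.86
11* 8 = 88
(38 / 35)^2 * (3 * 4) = 17328 / 1225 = 14.15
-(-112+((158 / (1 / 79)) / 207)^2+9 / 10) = -1510398001 / 428490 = -3524.93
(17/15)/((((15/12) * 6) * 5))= 34/1125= 0.03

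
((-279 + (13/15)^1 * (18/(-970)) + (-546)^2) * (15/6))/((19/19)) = 361127343/485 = 744592.46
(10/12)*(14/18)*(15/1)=175/18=9.72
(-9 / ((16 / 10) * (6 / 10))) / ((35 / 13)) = -195 / 56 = -3.48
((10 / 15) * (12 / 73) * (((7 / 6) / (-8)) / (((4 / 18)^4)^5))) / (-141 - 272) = 448667026.38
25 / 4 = 6.25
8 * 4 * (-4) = -128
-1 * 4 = -4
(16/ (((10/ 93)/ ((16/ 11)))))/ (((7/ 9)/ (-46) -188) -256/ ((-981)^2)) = -526973485824/ 457779201385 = -1.15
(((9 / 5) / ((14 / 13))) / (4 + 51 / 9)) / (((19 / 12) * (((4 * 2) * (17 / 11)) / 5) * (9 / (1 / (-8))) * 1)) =-1287 / 2098208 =-0.00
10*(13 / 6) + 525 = 1640 / 3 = 546.67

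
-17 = -17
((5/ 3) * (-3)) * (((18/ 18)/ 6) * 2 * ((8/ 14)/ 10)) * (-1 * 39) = 26/ 7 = 3.71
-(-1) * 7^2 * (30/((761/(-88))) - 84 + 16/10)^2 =361301.78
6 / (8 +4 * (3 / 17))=51 / 74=0.69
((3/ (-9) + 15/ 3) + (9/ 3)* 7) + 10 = 107/ 3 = 35.67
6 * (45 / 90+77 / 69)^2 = 49729 / 3174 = 15.67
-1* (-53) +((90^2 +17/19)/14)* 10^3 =76965549/133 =578688.34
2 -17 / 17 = 1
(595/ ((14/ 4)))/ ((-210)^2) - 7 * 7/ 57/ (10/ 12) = -86113/ 83790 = -1.03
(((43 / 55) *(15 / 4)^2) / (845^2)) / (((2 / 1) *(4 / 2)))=387 / 100534720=0.00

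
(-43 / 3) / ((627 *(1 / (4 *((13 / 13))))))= -0.09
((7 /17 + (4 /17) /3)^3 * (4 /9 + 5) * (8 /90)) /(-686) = -6250 /75213117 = -0.00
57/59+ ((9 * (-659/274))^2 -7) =2048701843/4429484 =462.51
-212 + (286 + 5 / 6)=74.83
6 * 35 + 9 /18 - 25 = 371 /2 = 185.50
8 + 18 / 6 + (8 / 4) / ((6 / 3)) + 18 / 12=27 / 2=13.50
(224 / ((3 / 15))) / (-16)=-70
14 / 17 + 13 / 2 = 7.32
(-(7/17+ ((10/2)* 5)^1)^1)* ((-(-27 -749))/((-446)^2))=-83808/845393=-0.10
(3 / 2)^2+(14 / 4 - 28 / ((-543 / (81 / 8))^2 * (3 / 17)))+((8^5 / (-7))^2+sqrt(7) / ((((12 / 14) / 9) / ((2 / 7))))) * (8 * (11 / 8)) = 33 * sqrt(7)+6191126783976919 / 25684624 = 241044175.94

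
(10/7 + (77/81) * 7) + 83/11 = 97474/6237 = 15.63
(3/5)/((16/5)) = 3/16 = 0.19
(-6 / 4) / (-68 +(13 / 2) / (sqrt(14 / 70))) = 39 * sqrt(5) / 17651 +408 / 17651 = 0.03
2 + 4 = 6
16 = 16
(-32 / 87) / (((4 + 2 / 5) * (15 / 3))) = -16 / 957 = -0.02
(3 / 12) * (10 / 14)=5 / 28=0.18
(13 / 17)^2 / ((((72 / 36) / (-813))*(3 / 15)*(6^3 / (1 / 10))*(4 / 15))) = -228995 / 110976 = -2.06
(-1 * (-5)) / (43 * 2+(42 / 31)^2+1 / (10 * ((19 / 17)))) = 912950 / 16054237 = 0.06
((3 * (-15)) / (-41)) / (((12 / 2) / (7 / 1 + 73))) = 14.63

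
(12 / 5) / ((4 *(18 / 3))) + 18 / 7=187 / 70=2.67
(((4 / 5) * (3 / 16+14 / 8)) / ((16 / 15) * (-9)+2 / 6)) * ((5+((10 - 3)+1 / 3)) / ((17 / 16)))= -4588 / 2363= -1.94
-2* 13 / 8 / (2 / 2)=-13 / 4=-3.25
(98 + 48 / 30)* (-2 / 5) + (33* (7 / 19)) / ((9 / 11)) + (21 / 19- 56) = -113822 / 1425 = -79.88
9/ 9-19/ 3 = -16/ 3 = -5.33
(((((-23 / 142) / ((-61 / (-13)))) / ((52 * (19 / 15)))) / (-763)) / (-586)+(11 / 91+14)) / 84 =7718998797085 / 45917530591296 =0.17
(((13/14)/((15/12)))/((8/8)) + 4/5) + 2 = 124/35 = 3.54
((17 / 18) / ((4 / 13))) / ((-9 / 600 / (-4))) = 22100 / 27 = 818.52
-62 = -62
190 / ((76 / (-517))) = -2585 / 2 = -1292.50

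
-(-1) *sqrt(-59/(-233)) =sqrt(13747)/233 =0.50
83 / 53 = 1.57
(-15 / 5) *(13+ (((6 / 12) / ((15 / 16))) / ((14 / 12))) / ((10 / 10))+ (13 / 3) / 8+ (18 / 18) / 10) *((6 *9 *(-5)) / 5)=319761 / 140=2284.01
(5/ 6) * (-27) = -45/ 2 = -22.50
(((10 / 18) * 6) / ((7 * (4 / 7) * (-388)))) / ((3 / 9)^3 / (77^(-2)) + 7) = -45 / 4747568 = -0.00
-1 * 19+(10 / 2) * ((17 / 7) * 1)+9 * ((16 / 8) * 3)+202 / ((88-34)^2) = 481847 / 10206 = 47.21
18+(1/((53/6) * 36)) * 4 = 2864/159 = 18.01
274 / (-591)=-0.46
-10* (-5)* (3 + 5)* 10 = 4000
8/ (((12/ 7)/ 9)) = 42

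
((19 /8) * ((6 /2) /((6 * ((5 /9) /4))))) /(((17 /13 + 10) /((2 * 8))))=2964 /245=12.10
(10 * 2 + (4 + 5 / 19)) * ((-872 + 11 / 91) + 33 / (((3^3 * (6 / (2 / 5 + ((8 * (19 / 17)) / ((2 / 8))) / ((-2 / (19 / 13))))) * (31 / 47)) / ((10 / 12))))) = -3146378980795 / 147611646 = -21315.25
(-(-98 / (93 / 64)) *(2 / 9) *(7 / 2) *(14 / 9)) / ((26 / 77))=23664256 / 97929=241.65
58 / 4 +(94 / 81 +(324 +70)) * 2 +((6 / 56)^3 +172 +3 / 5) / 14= 101708851511 / 124467840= 817.15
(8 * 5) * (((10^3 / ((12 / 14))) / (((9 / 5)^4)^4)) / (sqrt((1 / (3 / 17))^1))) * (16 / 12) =85449218750000000 * sqrt(51) / 283512088894331673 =2.15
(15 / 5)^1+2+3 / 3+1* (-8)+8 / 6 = -0.67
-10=-10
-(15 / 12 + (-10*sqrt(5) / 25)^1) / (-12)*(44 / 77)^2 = 5 / 147 -8*sqrt(5) / 735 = 0.01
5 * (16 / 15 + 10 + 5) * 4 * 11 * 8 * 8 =678656 / 3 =226218.67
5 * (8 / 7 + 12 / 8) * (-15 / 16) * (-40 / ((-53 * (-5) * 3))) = 925 / 1484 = 0.62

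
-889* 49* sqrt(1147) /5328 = -43561* sqrt(1147) /5328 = -276.90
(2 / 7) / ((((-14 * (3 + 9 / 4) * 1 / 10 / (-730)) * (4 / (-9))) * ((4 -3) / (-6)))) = 131400 / 343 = 383.09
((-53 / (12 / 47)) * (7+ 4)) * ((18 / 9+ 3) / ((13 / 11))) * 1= -9660.61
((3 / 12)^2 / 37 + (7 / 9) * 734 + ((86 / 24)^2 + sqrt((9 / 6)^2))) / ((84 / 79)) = 41055115 / 74592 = 550.40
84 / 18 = 4.67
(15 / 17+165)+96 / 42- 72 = 11444 / 119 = 96.17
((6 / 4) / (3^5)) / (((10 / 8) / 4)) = 8 / 405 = 0.02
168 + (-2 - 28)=138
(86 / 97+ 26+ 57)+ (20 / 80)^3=520865 / 6208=83.90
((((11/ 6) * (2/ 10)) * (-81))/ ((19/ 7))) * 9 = -18711/ 190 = -98.48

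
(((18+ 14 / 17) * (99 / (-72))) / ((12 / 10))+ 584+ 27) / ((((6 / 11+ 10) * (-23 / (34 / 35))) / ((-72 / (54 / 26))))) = 747604 / 9135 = 81.84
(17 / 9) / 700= 17 / 6300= 0.00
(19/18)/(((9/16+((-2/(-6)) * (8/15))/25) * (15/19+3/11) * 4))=496375/1138083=0.44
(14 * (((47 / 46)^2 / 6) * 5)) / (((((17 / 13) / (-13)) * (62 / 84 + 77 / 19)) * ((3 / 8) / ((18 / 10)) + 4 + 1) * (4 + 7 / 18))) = -75073359816 / 67900972025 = -1.11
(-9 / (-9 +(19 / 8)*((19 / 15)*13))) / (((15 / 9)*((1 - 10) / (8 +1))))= 648 / 3613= 0.18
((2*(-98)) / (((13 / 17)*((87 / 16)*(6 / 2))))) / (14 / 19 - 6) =253232 / 84825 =2.99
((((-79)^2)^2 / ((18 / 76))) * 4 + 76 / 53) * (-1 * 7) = -4604765141.59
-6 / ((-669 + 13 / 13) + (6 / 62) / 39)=2418 / 269203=0.01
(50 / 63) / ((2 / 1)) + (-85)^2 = 7225.40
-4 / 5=-0.80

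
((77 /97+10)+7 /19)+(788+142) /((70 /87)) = 15055717 /12901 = 1167.02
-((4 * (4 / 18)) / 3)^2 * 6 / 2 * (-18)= 128 / 27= 4.74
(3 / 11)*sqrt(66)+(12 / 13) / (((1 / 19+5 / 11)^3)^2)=3*sqrt(66) / 11+250033943970723 / 4610187114832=56.45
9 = 9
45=45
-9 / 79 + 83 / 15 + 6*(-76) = -533938 / 1185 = -450.58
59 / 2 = 29.50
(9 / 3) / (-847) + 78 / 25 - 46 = -908059 / 21175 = -42.88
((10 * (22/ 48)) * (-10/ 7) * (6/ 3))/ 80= -55/ 336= -0.16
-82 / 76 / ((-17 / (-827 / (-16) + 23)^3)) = 69966084875 / 2646016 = 26442.05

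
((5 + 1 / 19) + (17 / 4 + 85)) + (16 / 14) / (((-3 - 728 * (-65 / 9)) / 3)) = 94.30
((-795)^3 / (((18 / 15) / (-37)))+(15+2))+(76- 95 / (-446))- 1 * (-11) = 3454830380427 / 223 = 15492512916.71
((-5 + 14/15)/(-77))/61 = 1/1155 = 0.00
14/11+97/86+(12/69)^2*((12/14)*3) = 2.48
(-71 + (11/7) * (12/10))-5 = -2594/35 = -74.11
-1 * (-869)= 869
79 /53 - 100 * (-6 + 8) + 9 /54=-63073 /318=-198.34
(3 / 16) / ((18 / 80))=5 / 6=0.83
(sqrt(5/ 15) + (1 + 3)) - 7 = -3 + sqrt(3)/ 3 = -2.42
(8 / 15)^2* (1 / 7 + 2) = 64 / 105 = 0.61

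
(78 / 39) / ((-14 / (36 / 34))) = -18 / 119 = -0.15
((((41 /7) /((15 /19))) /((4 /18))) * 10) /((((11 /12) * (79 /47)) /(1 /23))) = 1318068 /139909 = 9.42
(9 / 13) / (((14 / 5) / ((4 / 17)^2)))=360 / 26299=0.01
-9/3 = -3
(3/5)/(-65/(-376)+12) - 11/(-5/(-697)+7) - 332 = -333.52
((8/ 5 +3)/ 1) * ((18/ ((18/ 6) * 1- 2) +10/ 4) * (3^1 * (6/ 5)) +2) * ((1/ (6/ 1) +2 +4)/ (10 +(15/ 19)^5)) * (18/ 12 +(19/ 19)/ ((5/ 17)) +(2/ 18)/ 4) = 1028.04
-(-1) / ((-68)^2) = 1 / 4624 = 0.00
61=61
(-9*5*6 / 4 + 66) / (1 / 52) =-78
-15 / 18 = -5 / 6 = -0.83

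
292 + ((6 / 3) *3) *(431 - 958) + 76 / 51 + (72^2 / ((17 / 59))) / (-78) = -2054750 / 663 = -3099.17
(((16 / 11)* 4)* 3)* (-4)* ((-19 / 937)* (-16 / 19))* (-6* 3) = 221184 / 10307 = 21.46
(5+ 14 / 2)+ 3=15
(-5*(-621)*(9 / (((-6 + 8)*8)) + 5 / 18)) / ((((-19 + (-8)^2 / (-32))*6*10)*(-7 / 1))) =2783 / 9408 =0.30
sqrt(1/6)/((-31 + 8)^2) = sqrt(6)/3174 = 0.00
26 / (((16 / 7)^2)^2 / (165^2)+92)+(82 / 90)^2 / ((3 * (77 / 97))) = 887803186732601 / 1406564397072450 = 0.63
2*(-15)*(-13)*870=339300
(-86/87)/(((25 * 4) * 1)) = -43/4350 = -0.01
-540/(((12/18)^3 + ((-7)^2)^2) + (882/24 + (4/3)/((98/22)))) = -571536/2580745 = -0.22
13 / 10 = 1.30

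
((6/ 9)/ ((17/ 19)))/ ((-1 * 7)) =-38/ 357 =-0.11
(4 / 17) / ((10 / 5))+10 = 172 / 17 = 10.12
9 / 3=3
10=10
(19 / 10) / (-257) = -19 / 2570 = -0.01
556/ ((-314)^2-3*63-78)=556/ 98329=0.01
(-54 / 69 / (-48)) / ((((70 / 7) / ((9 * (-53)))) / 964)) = -344871 / 460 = -749.72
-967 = -967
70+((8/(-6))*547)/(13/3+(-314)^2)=69.99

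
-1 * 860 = -860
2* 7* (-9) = -126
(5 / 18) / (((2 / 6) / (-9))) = -15 / 2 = -7.50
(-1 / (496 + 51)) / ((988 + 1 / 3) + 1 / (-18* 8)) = -144 / 77848493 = -0.00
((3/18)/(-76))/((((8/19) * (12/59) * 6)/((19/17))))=-1121/235008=-0.00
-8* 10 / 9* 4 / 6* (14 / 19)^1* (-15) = 11200 / 171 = 65.50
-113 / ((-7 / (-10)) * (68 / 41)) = -23165 / 238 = -97.33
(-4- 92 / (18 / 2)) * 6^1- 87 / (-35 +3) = -7931 / 96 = -82.61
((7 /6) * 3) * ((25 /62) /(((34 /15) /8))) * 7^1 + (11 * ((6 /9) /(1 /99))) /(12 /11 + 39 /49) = 74969951 /178653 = 419.64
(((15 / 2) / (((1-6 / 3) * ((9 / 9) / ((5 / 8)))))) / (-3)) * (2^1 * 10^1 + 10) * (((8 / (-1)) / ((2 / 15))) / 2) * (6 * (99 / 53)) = -1670625 / 106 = -15760.61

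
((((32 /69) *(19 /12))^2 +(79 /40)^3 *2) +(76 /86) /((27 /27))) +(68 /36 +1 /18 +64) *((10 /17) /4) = 26589744085141 /1002323808000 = 26.53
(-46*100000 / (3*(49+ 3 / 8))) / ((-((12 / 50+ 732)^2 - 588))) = 575000000 / 9916735779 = 0.06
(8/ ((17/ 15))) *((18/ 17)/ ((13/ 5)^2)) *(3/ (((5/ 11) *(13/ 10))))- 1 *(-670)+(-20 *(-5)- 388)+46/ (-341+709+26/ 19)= 863871862375/ 2227979897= 387.74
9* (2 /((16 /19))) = 171 /8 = 21.38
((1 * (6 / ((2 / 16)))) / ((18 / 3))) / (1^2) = 8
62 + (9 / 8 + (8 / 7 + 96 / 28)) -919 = -47673 / 56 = -851.30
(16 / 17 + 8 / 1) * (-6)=-912 / 17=-53.65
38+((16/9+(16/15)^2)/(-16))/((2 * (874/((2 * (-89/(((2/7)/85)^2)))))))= 52869121/31464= 1680.31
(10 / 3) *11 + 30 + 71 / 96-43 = 781 / 32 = 24.41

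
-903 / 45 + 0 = -301 / 15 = -20.07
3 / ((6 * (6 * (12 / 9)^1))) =1 / 16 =0.06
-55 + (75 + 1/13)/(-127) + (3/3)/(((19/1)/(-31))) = -1795020/31369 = -57.22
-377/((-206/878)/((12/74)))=993018/3811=260.57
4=4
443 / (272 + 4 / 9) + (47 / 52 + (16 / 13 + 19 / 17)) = 1321751 / 270946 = 4.88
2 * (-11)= -22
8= 8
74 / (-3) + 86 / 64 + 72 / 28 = -13945 / 672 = -20.75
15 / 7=2.14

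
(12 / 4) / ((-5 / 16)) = -48 / 5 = -9.60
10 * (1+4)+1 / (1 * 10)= 501 / 10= 50.10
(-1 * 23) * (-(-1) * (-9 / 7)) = 207 / 7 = 29.57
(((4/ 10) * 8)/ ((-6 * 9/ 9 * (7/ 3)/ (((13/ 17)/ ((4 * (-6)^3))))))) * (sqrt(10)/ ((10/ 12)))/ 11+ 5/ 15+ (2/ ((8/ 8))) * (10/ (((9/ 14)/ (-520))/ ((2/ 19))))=-291143/ 171+ 13 * sqrt(10)/ 589050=-1702.59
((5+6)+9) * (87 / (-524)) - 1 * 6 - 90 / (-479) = -573069 / 62749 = -9.13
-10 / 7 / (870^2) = -1 / 529830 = -0.00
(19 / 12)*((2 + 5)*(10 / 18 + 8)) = 10241 / 108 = 94.82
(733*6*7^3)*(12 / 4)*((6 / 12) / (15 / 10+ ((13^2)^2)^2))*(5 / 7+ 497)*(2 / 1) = 4504853808 / 1631461445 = 2.76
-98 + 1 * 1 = -97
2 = 2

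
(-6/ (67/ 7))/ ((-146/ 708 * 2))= 7434/ 4891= 1.52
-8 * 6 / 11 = -48 / 11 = -4.36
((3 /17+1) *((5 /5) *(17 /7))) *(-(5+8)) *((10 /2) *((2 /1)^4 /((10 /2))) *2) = -8320 /7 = -1188.57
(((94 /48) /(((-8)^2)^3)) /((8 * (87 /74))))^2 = 3024121 /4793589222126649344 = 0.00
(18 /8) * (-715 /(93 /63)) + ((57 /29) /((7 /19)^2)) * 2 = -186923739 /176204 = -1060.84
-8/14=-4/7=-0.57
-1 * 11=-11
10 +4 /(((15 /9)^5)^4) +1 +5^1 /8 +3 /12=9060017582960207 /762939453125000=11.88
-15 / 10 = -3 / 2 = -1.50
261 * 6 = 1566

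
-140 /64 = -35 /16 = -2.19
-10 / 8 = -5 / 4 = -1.25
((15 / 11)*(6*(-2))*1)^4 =71700.02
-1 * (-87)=87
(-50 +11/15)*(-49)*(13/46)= 470743/690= 682.24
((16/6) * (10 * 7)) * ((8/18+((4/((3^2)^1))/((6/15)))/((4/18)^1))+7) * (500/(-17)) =-31360000/459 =-68322.44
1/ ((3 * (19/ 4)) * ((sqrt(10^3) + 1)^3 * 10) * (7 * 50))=-3001/ 49725524575125 + 2006 * sqrt(10)/ 9945104915025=0.00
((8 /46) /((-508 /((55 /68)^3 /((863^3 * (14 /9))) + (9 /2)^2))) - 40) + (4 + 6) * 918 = 75537843861184338834881 /8264540607832168576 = 9139.99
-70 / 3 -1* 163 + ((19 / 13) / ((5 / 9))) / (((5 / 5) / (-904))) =-500087 / 195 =-2564.55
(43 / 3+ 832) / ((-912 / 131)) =-332609 / 2736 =-121.57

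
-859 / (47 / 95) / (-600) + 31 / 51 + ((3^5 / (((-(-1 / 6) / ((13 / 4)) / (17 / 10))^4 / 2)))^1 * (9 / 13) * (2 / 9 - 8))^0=431617 / 95880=4.50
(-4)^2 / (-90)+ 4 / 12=7 / 45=0.16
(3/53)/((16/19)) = 57/848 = 0.07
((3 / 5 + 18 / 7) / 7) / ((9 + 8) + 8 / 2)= 37 / 1715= 0.02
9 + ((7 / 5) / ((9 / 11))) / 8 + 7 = 16.21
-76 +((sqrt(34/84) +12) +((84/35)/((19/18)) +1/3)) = -17497/285 +sqrt(714)/42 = -60.76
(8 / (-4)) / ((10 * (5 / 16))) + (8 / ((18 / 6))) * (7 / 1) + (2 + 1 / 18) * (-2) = 3131 / 225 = 13.92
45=45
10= 10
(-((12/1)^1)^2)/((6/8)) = -192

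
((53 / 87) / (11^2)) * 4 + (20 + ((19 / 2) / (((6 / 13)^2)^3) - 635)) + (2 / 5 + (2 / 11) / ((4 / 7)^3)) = 604471238311 / 1637159040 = 369.22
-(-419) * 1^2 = 419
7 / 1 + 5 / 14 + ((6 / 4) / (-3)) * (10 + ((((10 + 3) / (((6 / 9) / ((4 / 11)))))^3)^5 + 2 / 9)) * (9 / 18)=-758105406993652799874842198153 / 526333269346372026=-1440352436651.23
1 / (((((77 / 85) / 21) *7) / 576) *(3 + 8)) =173.41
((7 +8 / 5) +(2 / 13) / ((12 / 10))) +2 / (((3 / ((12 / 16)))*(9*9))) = 91973 / 10530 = 8.73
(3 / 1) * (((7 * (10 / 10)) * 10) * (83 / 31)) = 562.26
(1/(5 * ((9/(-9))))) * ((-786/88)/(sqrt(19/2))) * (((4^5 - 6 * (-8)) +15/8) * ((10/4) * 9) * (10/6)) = 4603995 * sqrt(38)/1216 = 23339.58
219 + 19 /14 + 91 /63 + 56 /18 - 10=27079 /126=214.91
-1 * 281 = -281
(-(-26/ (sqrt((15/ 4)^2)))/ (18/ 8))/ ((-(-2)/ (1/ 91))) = 0.02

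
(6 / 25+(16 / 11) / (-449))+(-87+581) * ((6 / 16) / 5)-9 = 13970831 / 493900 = 28.29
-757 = -757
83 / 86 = 0.97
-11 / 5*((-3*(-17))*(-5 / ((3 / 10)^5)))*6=37400000 / 27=1385185.19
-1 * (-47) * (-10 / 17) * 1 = -470 / 17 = -27.65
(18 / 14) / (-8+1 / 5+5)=-45 / 98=-0.46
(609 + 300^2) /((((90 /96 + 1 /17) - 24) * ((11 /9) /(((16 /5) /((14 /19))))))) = -33715246464 /2408945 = -13995.86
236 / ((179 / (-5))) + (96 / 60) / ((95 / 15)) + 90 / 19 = -27254 / 17005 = -1.60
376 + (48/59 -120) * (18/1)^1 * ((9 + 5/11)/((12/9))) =-9628904/649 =-14836.52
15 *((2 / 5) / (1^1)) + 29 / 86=545 / 86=6.34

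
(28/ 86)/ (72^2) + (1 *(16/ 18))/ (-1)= -99065/ 111456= -0.89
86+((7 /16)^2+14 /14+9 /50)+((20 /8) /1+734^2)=3448613577 /6400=538845.87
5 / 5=1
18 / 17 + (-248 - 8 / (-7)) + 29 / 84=-350507 / 1428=-245.45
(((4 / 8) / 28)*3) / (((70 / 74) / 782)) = 43401 / 980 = 44.29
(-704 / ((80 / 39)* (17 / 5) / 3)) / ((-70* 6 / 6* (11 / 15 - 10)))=-7722 / 16541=-0.47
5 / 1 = 5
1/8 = 0.12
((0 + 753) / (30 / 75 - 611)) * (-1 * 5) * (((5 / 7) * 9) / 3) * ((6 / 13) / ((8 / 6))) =2541375 / 555646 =4.57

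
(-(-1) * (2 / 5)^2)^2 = 16 / 625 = 0.03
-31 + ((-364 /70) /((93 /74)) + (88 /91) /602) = -447521089 /12736815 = -35.14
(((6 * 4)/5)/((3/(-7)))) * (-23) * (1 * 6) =7728/5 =1545.60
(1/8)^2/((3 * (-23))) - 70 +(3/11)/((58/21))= -98470495/1408704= -69.90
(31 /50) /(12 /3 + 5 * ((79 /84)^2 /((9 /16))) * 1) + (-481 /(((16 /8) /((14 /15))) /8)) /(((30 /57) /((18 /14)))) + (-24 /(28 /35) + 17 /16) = -83156443991 /18832400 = -4415.61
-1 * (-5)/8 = 5/8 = 0.62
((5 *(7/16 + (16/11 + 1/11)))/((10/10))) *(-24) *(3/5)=-3141/22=-142.77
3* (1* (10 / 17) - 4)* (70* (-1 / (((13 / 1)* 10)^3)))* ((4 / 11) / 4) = 609 / 20541950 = 0.00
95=95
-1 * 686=-686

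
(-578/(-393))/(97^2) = 578/3697737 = 0.00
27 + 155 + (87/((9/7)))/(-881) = 181.92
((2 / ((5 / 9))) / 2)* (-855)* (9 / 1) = -13851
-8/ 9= -0.89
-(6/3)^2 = -4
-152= -152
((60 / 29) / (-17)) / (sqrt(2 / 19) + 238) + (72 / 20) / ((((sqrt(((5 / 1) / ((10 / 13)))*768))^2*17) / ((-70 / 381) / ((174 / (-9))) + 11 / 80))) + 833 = 30*sqrt(38) / 265291681 + 9340183492541597663 / 11212712072473600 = 833.00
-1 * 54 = -54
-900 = -900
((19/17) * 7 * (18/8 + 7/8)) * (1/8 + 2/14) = 7125/1088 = 6.55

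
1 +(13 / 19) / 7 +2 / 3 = 704 / 399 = 1.76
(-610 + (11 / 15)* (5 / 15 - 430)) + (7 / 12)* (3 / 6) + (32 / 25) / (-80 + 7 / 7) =-131508469 / 142200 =-924.81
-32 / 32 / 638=-1 / 638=-0.00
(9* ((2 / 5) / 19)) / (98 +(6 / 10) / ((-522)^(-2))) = 9 / 7770449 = 0.00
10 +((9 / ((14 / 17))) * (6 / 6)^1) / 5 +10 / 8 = 1881 / 140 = 13.44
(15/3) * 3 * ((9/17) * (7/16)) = 945/272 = 3.47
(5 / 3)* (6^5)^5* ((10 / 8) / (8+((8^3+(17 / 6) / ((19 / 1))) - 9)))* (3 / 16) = 1266036263832807014400 / 58271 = 21726695334434058.35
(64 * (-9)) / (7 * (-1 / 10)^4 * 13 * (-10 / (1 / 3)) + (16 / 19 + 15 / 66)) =-40128000 / 55481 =-723.27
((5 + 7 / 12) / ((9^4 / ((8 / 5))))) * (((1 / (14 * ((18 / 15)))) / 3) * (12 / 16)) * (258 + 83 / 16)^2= 1188078907 / 846526464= 1.40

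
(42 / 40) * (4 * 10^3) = 4200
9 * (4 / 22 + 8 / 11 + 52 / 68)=2817 / 187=15.06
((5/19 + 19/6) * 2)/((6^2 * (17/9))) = 23/228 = 0.10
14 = 14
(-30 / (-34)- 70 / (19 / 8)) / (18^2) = -9235 / 104652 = -0.09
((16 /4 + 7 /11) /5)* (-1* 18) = -918 /55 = -16.69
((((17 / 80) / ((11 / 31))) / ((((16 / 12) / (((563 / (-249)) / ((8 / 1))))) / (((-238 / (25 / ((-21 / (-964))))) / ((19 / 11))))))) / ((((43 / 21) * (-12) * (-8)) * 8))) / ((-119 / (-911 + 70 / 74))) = 183575732823 / 2476731133952000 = 0.00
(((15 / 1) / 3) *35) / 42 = 4.17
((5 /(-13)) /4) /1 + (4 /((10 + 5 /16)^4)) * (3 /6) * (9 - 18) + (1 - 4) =-13266071369 /4282492500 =-3.10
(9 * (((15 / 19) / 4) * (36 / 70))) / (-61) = -243 / 16226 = -0.01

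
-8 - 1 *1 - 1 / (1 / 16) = -25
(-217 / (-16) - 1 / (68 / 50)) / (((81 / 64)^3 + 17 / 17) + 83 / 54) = 1543421952 / 549198107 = 2.81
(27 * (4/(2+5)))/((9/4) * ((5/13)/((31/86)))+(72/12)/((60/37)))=217620/86051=2.53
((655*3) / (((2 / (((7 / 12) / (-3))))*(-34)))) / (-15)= -917 / 2448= -0.37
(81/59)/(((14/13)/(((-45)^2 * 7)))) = 18070.55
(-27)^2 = 729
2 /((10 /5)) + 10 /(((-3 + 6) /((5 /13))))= 89 /39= 2.28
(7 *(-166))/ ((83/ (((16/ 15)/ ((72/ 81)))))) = -84/ 5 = -16.80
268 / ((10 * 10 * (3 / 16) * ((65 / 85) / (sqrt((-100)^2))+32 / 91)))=6633536 / 166749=39.78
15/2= 7.50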